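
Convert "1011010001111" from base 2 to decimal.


Input: "1011010001111" in base 2
Positional expansion:
  Digit '1' (value 1) x 2^12 = 4096
  Digit '0' (value 0) x 2^11 = 0
  Digit '1' (value 1) x 2^10 = 1024
  Digit '1' (value 1) x 2^9 = 512
  Digit '0' (value 0) x 2^8 = 0
  Digit '1' (value 1) x 2^7 = 128
  Digit '0' (value 0) x 2^6 = 0
  Digit '0' (value 0) x 2^5 = 0
  Digit '0' (value 0) x 2^4 = 0
  Digit '1' (value 1) x 2^3 = 8
  Digit '1' (value 1) x 2^2 = 4
  Digit '1' (value 1) x 2^1 = 2
  Digit '1' (value 1) x 2^0 = 1
Sum = 5775

5775


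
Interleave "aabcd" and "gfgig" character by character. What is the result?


Interleaving "aabcd" and "gfgig":
  Position 0: 'a' from first, 'g' from second => "ag"
  Position 1: 'a' from first, 'f' from second => "af"
  Position 2: 'b' from first, 'g' from second => "bg"
  Position 3: 'c' from first, 'i' from second => "ci"
  Position 4: 'd' from first, 'g' from second => "dg"
Result: agafbgcidg

agafbgcidg


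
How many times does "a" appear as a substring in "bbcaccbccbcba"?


Searching for "a" in "bbcaccbccbcba"
Scanning each position:
  Position 0: "b" => no
  Position 1: "b" => no
  Position 2: "c" => no
  Position 3: "a" => MATCH
  Position 4: "c" => no
  Position 5: "c" => no
  Position 6: "b" => no
  Position 7: "c" => no
  Position 8: "c" => no
  Position 9: "b" => no
  Position 10: "c" => no
  Position 11: "b" => no
  Position 12: "a" => MATCH
Total occurrences: 2

2


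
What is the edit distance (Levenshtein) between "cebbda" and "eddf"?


Computing edit distance: "cebbda" -> "eddf"
DP table:
           e    d    d    f
      0    1    2    3    4
  c   1    1    2    3    4
  e   2    1    2    3    4
  b   3    2    2    3    4
  b   4    3    3    3    4
  d   5    4    3    3    4
  a   6    5    4    4    4
Edit distance = dp[6][4] = 4

4


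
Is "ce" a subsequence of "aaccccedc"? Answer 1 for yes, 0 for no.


Check if "ce" is a subsequence of "aaccccedc"
Greedy scan:
  Position 0 ('a'): no match needed
  Position 1 ('a'): no match needed
  Position 2 ('c'): matches sub[0] = 'c'
  Position 3 ('c'): no match needed
  Position 4 ('c'): no match needed
  Position 5 ('c'): no match needed
  Position 6 ('e'): matches sub[1] = 'e'
  Position 7 ('d'): no match needed
  Position 8 ('c'): no match needed
All 2 characters matched => is a subsequence

1


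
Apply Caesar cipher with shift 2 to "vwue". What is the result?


Caesar cipher: shift "vwue" by 2
  'v' (pos 21) + 2 = pos 23 = 'x'
  'w' (pos 22) + 2 = pos 24 = 'y'
  'u' (pos 20) + 2 = pos 22 = 'w'
  'e' (pos 4) + 2 = pos 6 = 'g'
Result: xywg

xywg


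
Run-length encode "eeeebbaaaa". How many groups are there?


Input: eeeebbaaaa
Scanning for consecutive runs:
  Group 1: 'e' x 4 (positions 0-3)
  Group 2: 'b' x 2 (positions 4-5)
  Group 3: 'a' x 4 (positions 6-9)
Total groups: 3

3


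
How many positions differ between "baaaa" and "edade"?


Comparing "baaaa" and "edade" position by position:
  Position 0: 'b' vs 'e' => DIFFER
  Position 1: 'a' vs 'd' => DIFFER
  Position 2: 'a' vs 'a' => same
  Position 3: 'a' vs 'd' => DIFFER
  Position 4: 'a' vs 'e' => DIFFER
Positions that differ: 4

4


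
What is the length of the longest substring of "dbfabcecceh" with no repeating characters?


Input: "dbfabcecceh"
Sliding window (track last position of each char):
  Position 0 ('d'): window [0,0] length 1 -- new best
  Position 1 ('b'): window [0,1] length 2 -- new best
  Position 2 ('f'): window [0,2] length 3 -- new best
  Position 3 ('a'): window [0,3] length 4 -- new best
  Position 4 ('b'): repeat (last at 1), move window start to 2
  Position 4 ('b'): window [2,4] length 3
  Position 5 ('c'): window [2,5] length 4
  Position 6 ('e'): window [2,6] length 5 -- new best
  Position 7 ('c'): repeat (last at 5), move window start to 6
  Position 7 ('c'): window [6,7] length 2
  Position 8 ('c'): repeat (last at 7), move window start to 8
  Position 8 ('c'): window [8,8] length 1
  Position 9 ('e'): window [8,9] length 2
  Position 10 ('h'): window [8,10] length 3
Longest substring with no repeats: "fabce" with length 5

5


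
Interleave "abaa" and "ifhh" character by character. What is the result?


Interleaving "abaa" and "ifhh":
  Position 0: 'a' from first, 'i' from second => "ai"
  Position 1: 'b' from first, 'f' from second => "bf"
  Position 2: 'a' from first, 'h' from second => "ah"
  Position 3: 'a' from first, 'h' from second => "ah"
Result: aibfahah

aibfahah


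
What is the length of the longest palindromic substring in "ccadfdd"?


Input: "ccadfdd"
Checking substrings for palindromes:
  [3:6] "dfd" (len 3) => palindrome
  [0:2] "cc" (len 2) => palindrome
  [5:7] "dd" (len 2) => palindrome
Longest palindromic substring: "dfd" with length 3

3


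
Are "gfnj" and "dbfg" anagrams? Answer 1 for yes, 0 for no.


Strings: "gfnj", "dbfg"
Sorted first:  fgjn
Sorted second: bdfg
Differ at position 0: 'f' vs 'b' => not anagrams

0


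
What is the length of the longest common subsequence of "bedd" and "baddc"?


LCS of "bedd" and "baddc"
DP table:
           b    a    d    d    c
      0    0    0    0    0    0
  b   0    1    1    1    1    1
  e   0    1    1    1    1    1
  d   0    1    1    2    2    2
  d   0    1    1    2    3    3
LCS length = dp[4][5] = 3

3


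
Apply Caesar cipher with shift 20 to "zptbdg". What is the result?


Caesar cipher: shift "zptbdg" by 20
  'z' (pos 25) + 20 = pos 19 = 't'
  'p' (pos 15) + 20 = pos 9 = 'j'
  't' (pos 19) + 20 = pos 13 = 'n'
  'b' (pos 1) + 20 = pos 21 = 'v'
  'd' (pos 3) + 20 = pos 23 = 'x'
  'g' (pos 6) + 20 = pos 0 = 'a'
Result: tjnvxa

tjnvxa


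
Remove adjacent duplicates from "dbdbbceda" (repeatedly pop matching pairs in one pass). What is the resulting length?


Input: dbdbbceda
Stack-based adjacent duplicate removal:
  Read 'd': push. Stack: d
  Read 'b': push. Stack: db
  Read 'd': push. Stack: dbd
  Read 'b': push. Stack: dbdb
  Read 'b': matches stack top 'b' => pop. Stack: dbd
  Read 'c': push. Stack: dbdc
  Read 'e': push. Stack: dbdce
  Read 'd': push. Stack: dbdced
  Read 'a': push. Stack: dbdceda
Final stack: "dbdceda" (length 7)

7


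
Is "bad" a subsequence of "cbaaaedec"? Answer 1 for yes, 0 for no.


Check if "bad" is a subsequence of "cbaaaedec"
Greedy scan:
  Position 0 ('c'): no match needed
  Position 1 ('b'): matches sub[0] = 'b'
  Position 2 ('a'): matches sub[1] = 'a'
  Position 3 ('a'): no match needed
  Position 4 ('a'): no match needed
  Position 5 ('e'): no match needed
  Position 6 ('d'): matches sub[2] = 'd'
  Position 7 ('e'): no match needed
  Position 8 ('c'): no match needed
All 3 characters matched => is a subsequence

1


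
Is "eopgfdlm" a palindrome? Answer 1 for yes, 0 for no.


Input: eopgfdlm
Reversed: mldfgpoe
  Compare pos 0 ('e') with pos 7 ('m'): MISMATCH
  Compare pos 1 ('o') with pos 6 ('l'): MISMATCH
  Compare pos 2 ('p') with pos 5 ('d'): MISMATCH
  Compare pos 3 ('g') with pos 4 ('f'): MISMATCH
Result: not a palindrome

0


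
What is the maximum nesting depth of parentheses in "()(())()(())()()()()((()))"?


Input: "()(())()(())()()()()((()))"
Tracking depth:
  Position 0 '(': depth becomes 1
  Position 1 ')': depth becomes 0
  Position 2 '(': depth becomes 1
  Position 3 '(': depth becomes 2
  Position 4 ')': depth becomes 1
  Position 5 ')': depth becomes 0
  Position 6 '(': depth becomes 1
  Position 7 ')': depth becomes 0
  Position 8 '(': depth becomes 1
  Position 9 '(': depth becomes 2
  Position 10 ')': depth becomes 1
  Position 11 ')': depth becomes 0
  Position 12 '(': depth becomes 1
  Position 13 ')': depth becomes 0
  Position 14 '(': depth becomes 1
  Position 15 ')': depth becomes 0
  Position 16 '(': depth becomes 1
  Position 17 ')': depth becomes 0
  Position 18 '(': depth becomes 1
  Position 19 ')': depth becomes 0
  Position 20 '(': depth becomes 1
  Position 21 '(': depth becomes 2
  Position 22 '(': depth becomes 3
  Position 23 ')': depth becomes 2
  Position 24 ')': depth becomes 1
  Position 25 ')': depth becomes 0
Maximum depth reached: 3

3


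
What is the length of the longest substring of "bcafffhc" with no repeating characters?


Input: "bcafffhc"
Sliding window (track last position of each char):
  Position 0 ('b'): window [0,0] length 1 -- new best
  Position 1 ('c'): window [0,1] length 2 -- new best
  Position 2 ('a'): window [0,2] length 3 -- new best
  Position 3 ('f'): window [0,3] length 4 -- new best
  Position 4 ('f'): repeat (last at 3), move window start to 4
  Position 4 ('f'): window [4,4] length 1
  Position 5 ('f'): repeat (last at 4), move window start to 5
  Position 5 ('f'): window [5,5] length 1
  Position 6 ('h'): window [5,6] length 2
  Position 7 ('c'): window [5,7] length 3
Longest substring with no repeats: "bcaf" with length 4

4


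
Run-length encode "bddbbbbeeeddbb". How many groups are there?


Input: bddbbbbeeeddbb
Scanning for consecutive runs:
  Group 1: 'b' x 1 (positions 0-0)
  Group 2: 'd' x 2 (positions 1-2)
  Group 3: 'b' x 4 (positions 3-6)
  Group 4: 'e' x 3 (positions 7-9)
  Group 5: 'd' x 2 (positions 10-11)
  Group 6: 'b' x 2 (positions 12-13)
Total groups: 6

6


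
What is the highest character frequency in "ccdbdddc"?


Input: ccdbdddc
Character counts:
  'b': 1
  'c': 3
  'd': 4
Maximum frequency: 4

4


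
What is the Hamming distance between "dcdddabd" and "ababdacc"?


Comparing "dcdddabd" and "ababdacc" position by position:
  Position 0: 'd' vs 'a' => differ
  Position 1: 'c' vs 'b' => differ
  Position 2: 'd' vs 'a' => differ
  Position 3: 'd' vs 'b' => differ
  Position 4: 'd' vs 'd' => same
  Position 5: 'a' vs 'a' => same
  Position 6: 'b' vs 'c' => differ
  Position 7: 'd' vs 'c' => differ
Total differences (Hamming distance): 6

6


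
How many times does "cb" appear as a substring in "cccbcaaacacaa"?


Searching for "cb" in "cccbcaaacacaa"
Scanning each position:
  Position 0: "cc" => no
  Position 1: "cc" => no
  Position 2: "cb" => MATCH
  Position 3: "bc" => no
  Position 4: "ca" => no
  Position 5: "aa" => no
  Position 6: "aa" => no
  Position 7: "ac" => no
  Position 8: "ca" => no
  Position 9: "ac" => no
  Position 10: "ca" => no
  Position 11: "aa" => no
Total occurrences: 1

1


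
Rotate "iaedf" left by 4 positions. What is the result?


Input: "iaedf", rotate left by 4
First 4 characters: "iaed"
Remaining characters: "f"
Concatenate remaining + first: "f" + "iaed" = "fiaed"

fiaed


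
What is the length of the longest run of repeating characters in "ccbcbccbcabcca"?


Input: "ccbcbccbcabcca"
Scanning for longest run:
  Position 1 ('c'): continues run of 'c', length=2
  Position 2 ('b'): new char, reset run to 1
  Position 3 ('c'): new char, reset run to 1
  Position 4 ('b'): new char, reset run to 1
  Position 5 ('c'): new char, reset run to 1
  Position 6 ('c'): continues run of 'c', length=2
  Position 7 ('b'): new char, reset run to 1
  Position 8 ('c'): new char, reset run to 1
  Position 9 ('a'): new char, reset run to 1
  Position 10 ('b'): new char, reset run to 1
  Position 11 ('c'): new char, reset run to 1
  Position 12 ('c'): continues run of 'c', length=2
  Position 13 ('a'): new char, reset run to 1
Longest run: 'c' with length 2

2


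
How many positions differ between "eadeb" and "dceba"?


Comparing "eadeb" and "dceba" position by position:
  Position 0: 'e' vs 'd' => DIFFER
  Position 1: 'a' vs 'c' => DIFFER
  Position 2: 'd' vs 'e' => DIFFER
  Position 3: 'e' vs 'b' => DIFFER
  Position 4: 'b' vs 'a' => DIFFER
Positions that differ: 5

5


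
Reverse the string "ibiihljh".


Input: ibiihljh
Reading characters right to left:
  Position 7: 'h'
  Position 6: 'j'
  Position 5: 'l'
  Position 4: 'h'
  Position 3: 'i'
  Position 2: 'i'
  Position 1: 'b'
  Position 0: 'i'
Reversed: hjlhiibi

hjlhiibi


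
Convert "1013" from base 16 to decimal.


Input: "1013" in base 16
Positional expansion:
  Digit '1' (value 1) x 16^3 = 4096
  Digit '0' (value 0) x 16^2 = 0
  Digit '1' (value 1) x 16^1 = 16
  Digit '3' (value 3) x 16^0 = 3
Sum = 4115

4115


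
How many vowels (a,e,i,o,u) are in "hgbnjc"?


Input: hgbnjc
Checking each character:
  'h' at position 0: consonant
  'g' at position 1: consonant
  'b' at position 2: consonant
  'n' at position 3: consonant
  'j' at position 4: consonant
  'c' at position 5: consonant
Total vowels: 0

0


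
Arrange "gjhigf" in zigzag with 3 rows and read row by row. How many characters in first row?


Zigzag "gjhigf" into 3 rows:
Placing characters:
  'g' => row 0
  'j' => row 1
  'h' => row 2
  'i' => row 1
  'g' => row 0
  'f' => row 1
Rows:
  Row 0: "gg"
  Row 1: "jif"
  Row 2: "h"
First row length: 2

2


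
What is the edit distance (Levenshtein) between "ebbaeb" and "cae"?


Computing edit distance: "ebbaeb" -> "cae"
DP table:
           c    a    e
      0    1    2    3
  e   1    1    2    2
  b   2    2    2    3
  b   3    3    3    3
  a   4    4    3    4
  e   5    5    4    3
  b   6    6    5    4
Edit distance = dp[6][3] = 4

4


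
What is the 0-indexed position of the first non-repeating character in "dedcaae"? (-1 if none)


Input: dedcaae
Character frequencies:
  'a': 2
  'c': 1
  'd': 2
  'e': 2
Scanning left to right for freq == 1:
  Position 0 ('d'): freq=2, skip
  Position 1 ('e'): freq=2, skip
  Position 2 ('d'): freq=2, skip
  Position 3 ('c'): unique! => answer = 3

3


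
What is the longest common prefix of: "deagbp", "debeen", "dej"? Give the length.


Words: deagbp, debeen, dej
  Position 0: all 'd' => match
  Position 1: all 'e' => match
  Position 2: ('a', 'b', 'j') => mismatch, stop
LCP = "de" (length 2)

2


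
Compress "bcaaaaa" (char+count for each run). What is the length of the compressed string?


Input: bcaaaaa
Runs:
  'b' x 1 => "b1"
  'c' x 1 => "c1"
  'a' x 5 => "a5"
Compressed: "b1c1a5"
Compressed length: 6

6


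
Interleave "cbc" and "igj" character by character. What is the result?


Interleaving "cbc" and "igj":
  Position 0: 'c' from first, 'i' from second => "ci"
  Position 1: 'b' from first, 'g' from second => "bg"
  Position 2: 'c' from first, 'j' from second => "cj"
Result: cibgcj

cibgcj


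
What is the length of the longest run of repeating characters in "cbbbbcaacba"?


Input: "cbbbbcaacba"
Scanning for longest run:
  Position 1 ('b'): new char, reset run to 1
  Position 2 ('b'): continues run of 'b', length=2
  Position 3 ('b'): continues run of 'b', length=3
  Position 4 ('b'): continues run of 'b', length=4
  Position 5 ('c'): new char, reset run to 1
  Position 6 ('a'): new char, reset run to 1
  Position 7 ('a'): continues run of 'a', length=2
  Position 8 ('c'): new char, reset run to 1
  Position 9 ('b'): new char, reset run to 1
  Position 10 ('a'): new char, reset run to 1
Longest run: 'b' with length 4

4


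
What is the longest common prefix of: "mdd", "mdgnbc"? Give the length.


Words: mdd, mdgnbc
  Position 0: all 'm' => match
  Position 1: all 'd' => match
  Position 2: ('d', 'g') => mismatch, stop
LCP = "md" (length 2)

2


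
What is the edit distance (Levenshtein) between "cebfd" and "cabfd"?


Computing edit distance: "cebfd" -> "cabfd"
DP table:
           c    a    b    f    d
      0    1    2    3    4    5
  c   1    0    1    2    3    4
  e   2    1    1    2    3    4
  b   3    2    2    1    2    3
  f   4    3    3    2    1    2
  d   5    4    4    3    2    1
Edit distance = dp[5][5] = 1

1


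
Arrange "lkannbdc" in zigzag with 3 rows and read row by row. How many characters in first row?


Zigzag "lkannbdc" into 3 rows:
Placing characters:
  'l' => row 0
  'k' => row 1
  'a' => row 2
  'n' => row 1
  'n' => row 0
  'b' => row 1
  'd' => row 2
  'c' => row 1
Rows:
  Row 0: "ln"
  Row 1: "knbc"
  Row 2: "ad"
First row length: 2

2


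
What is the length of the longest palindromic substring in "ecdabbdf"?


Input: "ecdabbdf"
Checking substrings for palindromes:
  [4:6] "bb" (len 2) => palindrome
Longest palindromic substring: "bb" with length 2

2


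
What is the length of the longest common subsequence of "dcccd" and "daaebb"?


LCS of "dcccd" and "daaebb"
DP table:
           d    a    a    e    b    b
      0    0    0    0    0    0    0
  d   0    1    1    1    1    1    1
  c   0    1    1    1    1    1    1
  c   0    1    1    1    1    1    1
  c   0    1    1    1    1    1    1
  d   0    1    1    1    1    1    1
LCS length = dp[5][6] = 1

1


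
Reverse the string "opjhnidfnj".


Input: opjhnidfnj
Reading characters right to left:
  Position 9: 'j'
  Position 8: 'n'
  Position 7: 'f'
  Position 6: 'd'
  Position 5: 'i'
  Position 4: 'n'
  Position 3: 'h'
  Position 2: 'j'
  Position 1: 'p'
  Position 0: 'o'
Reversed: jnfdinhjpo

jnfdinhjpo


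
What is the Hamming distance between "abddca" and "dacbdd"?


Comparing "abddca" and "dacbdd" position by position:
  Position 0: 'a' vs 'd' => differ
  Position 1: 'b' vs 'a' => differ
  Position 2: 'd' vs 'c' => differ
  Position 3: 'd' vs 'b' => differ
  Position 4: 'c' vs 'd' => differ
  Position 5: 'a' vs 'd' => differ
Total differences (Hamming distance): 6

6


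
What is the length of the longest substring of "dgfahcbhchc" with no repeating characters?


Input: "dgfahcbhchc"
Sliding window (track last position of each char):
  Position 0 ('d'): window [0,0] length 1 -- new best
  Position 1 ('g'): window [0,1] length 2 -- new best
  Position 2 ('f'): window [0,2] length 3 -- new best
  Position 3 ('a'): window [0,3] length 4 -- new best
  Position 4 ('h'): window [0,4] length 5 -- new best
  Position 5 ('c'): window [0,5] length 6 -- new best
  Position 6 ('b'): window [0,6] length 7 -- new best
  Position 7 ('h'): repeat (last at 4), move window start to 5
  Position 7 ('h'): window [5,7] length 3
  Position 8 ('c'): repeat (last at 5), move window start to 6
  Position 8 ('c'): window [6,8] length 3
  Position 9 ('h'): repeat (last at 7), move window start to 8
  Position 9 ('h'): window [8,9] length 2
  Position 10 ('c'): repeat (last at 8), move window start to 9
  Position 10 ('c'): window [9,10] length 2
Longest substring with no repeats: "dgfahcb" with length 7

7


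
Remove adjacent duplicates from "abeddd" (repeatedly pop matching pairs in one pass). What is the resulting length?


Input: abeddd
Stack-based adjacent duplicate removal:
  Read 'a': push. Stack: a
  Read 'b': push. Stack: ab
  Read 'e': push. Stack: abe
  Read 'd': push. Stack: abed
  Read 'd': matches stack top 'd' => pop. Stack: abe
  Read 'd': push. Stack: abed
Final stack: "abed" (length 4)

4


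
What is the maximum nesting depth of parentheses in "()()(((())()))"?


Input: "()()(((())()))"
Tracking depth:
  Position 0 '(': depth becomes 1
  Position 1 ')': depth becomes 0
  Position 2 '(': depth becomes 1
  Position 3 ')': depth becomes 0
  Position 4 '(': depth becomes 1
  Position 5 '(': depth becomes 2
  Position 6 '(': depth becomes 3
  Position 7 '(': depth becomes 4
  Position 8 ')': depth becomes 3
  Position 9 ')': depth becomes 2
  Position 10 '(': depth becomes 3
  Position 11 ')': depth becomes 2
  Position 12 ')': depth becomes 1
  Position 13 ')': depth becomes 0
Maximum depth reached: 4

4


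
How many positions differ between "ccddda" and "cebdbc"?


Comparing "ccddda" and "cebdbc" position by position:
  Position 0: 'c' vs 'c' => same
  Position 1: 'c' vs 'e' => DIFFER
  Position 2: 'd' vs 'b' => DIFFER
  Position 3: 'd' vs 'd' => same
  Position 4: 'd' vs 'b' => DIFFER
  Position 5: 'a' vs 'c' => DIFFER
Positions that differ: 4

4


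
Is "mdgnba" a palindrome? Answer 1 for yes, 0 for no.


Input: mdgnba
Reversed: abngdm
  Compare pos 0 ('m') with pos 5 ('a'): MISMATCH
  Compare pos 1 ('d') with pos 4 ('b'): MISMATCH
  Compare pos 2 ('g') with pos 3 ('n'): MISMATCH
Result: not a palindrome

0


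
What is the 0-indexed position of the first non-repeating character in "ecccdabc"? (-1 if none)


Input: ecccdabc
Character frequencies:
  'a': 1
  'b': 1
  'c': 4
  'd': 1
  'e': 1
Scanning left to right for freq == 1:
  Position 0 ('e'): unique! => answer = 0

0


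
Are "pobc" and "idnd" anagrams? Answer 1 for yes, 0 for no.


Strings: "pobc", "idnd"
Sorted first:  bcop
Sorted second: ddin
Differ at position 0: 'b' vs 'd' => not anagrams

0


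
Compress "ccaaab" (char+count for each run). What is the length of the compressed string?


Input: ccaaab
Runs:
  'c' x 2 => "c2"
  'a' x 3 => "a3"
  'b' x 1 => "b1"
Compressed: "c2a3b1"
Compressed length: 6

6


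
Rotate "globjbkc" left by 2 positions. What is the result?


Input: "globjbkc", rotate left by 2
First 2 characters: "gl"
Remaining characters: "objbkc"
Concatenate remaining + first: "objbkc" + "gl" = "objbkcgl"

objbkcgl


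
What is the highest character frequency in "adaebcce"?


Input: adaebcce
Character counts:
  'a': 2
  'b': 1
  'c': 2
  'd': 1
  'e': 2
Maximum frequency: 2

2


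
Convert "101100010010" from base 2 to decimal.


Input: "101100010010" in base 2
Positional expansion:
  Digit '1' (value 1) x 2^11 = 2048
  Digit '0' (value 0) x 2^10 = 0
  Digit '1' (value 1) x 2^9 = 512
  Digit '1' (value 1) x 2^8 = 256
  Digit '0' (value 0) x 2^7 = 0
  Digit '0' (value 0) x 2^6 = 0
  Digit '0' (value 0) x 2^5 = 0
  Digit '1' (value 1) x 2^4 = 16
  Digit '0' (value 0) x 2^3 = 0
  Digit '0' (value 0) x 2^2 = 0
  Digit '1' (value 1) x 2^1 = 2
  Digit '0' (value 0) x 2^0 = 0
Sum = 2834

2834


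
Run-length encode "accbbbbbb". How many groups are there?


Input: accbbbbbb
Scanning for consecutive runs:
  Group 1: 'a' x 1 (positions 0-0)
  Group 2: 'c' x 2 (positions 1-2)
  Group 3: 'b' x 6 (positions 3-8)
Total groups: 3

3


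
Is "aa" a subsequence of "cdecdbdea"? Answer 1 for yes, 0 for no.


Check if "aa" is a subsequence of "cdecdbdea"
Greedy scan:
  Position 0 ('c'): no match needed
  Position 1 ('d'): no match needed
  Position 2 ('e'): no match needed
  Position 3 ('c'): no match needed
  Position 4 ('d'): no match needed
  Position 5 ('b'): no match needed
  Position 6 ('d'): no match needed
  Position 7 ('e'): no match needed
  Position 8 ('a'): matches sub[0] = 'a'
Only matched 1/2 characters => not a subsequence

0


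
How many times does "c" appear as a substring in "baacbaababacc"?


Searching for "c" in "baacbaababacc"
Scanning each position:
  Position 0: "b" => no
  Position 1: "a" => no
  Position 2: "a" => no
  Position 3: "c" => MATCH
  Position 4: "b" => no
  Position 5: "a" => no
  Position 6: "a" => no
  Position 7: "b" => no
  Position 8: "a" => no
  Position 9: "b" => no
  Position 10: "a" => no
  Position 11: "c" => MATCH
  Position 12: "c" => MATCH
Total occurrences: 3

3


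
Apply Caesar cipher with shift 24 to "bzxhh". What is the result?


Caesar cipher: shift "bzxhh" by 24
  'b' (pos 1) + 24 = pos 25 = 'z'
  'z' (pos 25) + 24 = pos 23 = 'x'
  'x' (pos 23) + 24 = pos 21 = 'v'
  'h' (pos 7) + 24 = pos 5 = 'f'
  'h' (pos 7) + 24 = pos 5 = 'f'
Result: zxvff

zxvff


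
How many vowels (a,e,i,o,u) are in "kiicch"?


Input: kiicch
Checking each character:
  'k' at position 0: consonant
  'i' at position 1: vowel (running total: 1)
  'i' at position 2: vowel (running total: 2)
  'c' at position 3: consonant
  'c' at position 4: consonant
  'h' at position 5: consonant
Total vowels: 2

2


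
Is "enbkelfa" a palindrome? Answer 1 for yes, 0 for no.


Input: enbkelfa
Reversed: aflekbne
  Compare pos 0 ('e') with pos 7 ('a'): MISMATCH
  Compare pos 1 ('n') with pos 6 ('f'): MISMATCH
  Compare pos 2 ('b') with pos 5 ('l'): MISMATCH
  Compare pos 3 ('k') with pos 4 ('e'): MISMATCH
Result: not a palindrome

0


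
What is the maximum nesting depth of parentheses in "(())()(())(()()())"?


Input: "(())()(())(()()())"
Tracking depth:
  Position 0 '(': depth becomes 1
  Position 1 '(': depth becomes 2
  Position 2 ')': depth becomes 1
  Position 3 ')': depth becomes 0
  Position 4 '(': depth becomes 1
  Position 5 ')': depth becomes 0
  Position 6 '(': depth becomes 1
  Position 7 '(': depth becomes 2
  Position 8 ')': depth becomes 1
  Position 9 ')': depth becomes 0
  Position 10 '(': depth becomes 1
  Position 11 '(': depth becomes 2
  Position 12 ')': depth becomes 1
  Position 13 '(': depth becomes 2
  Position 14 ')': depth becomes 1
  Position 15 '(': depth becomes 2
  Position 16 ')': depth becomes 1
  Position 17 ')': depth becomes 0
Maximum depth reached: 2

2


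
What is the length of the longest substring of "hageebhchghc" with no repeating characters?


Input: "hageebhchghc"
Sliding window (track last position of each char):
  Position 0 ('h'): window [0,0] length 1 -- new best
  Position 1 ('a'): window [0,1] length 2 -- new best
  Position 2 ('g'): window [0,2] length 3 -- new best
  Position 3 ('e'): window [0,3] length 4 -- new best
  Position 4 ('e'): repeat (last at 3), move window start to 4
  Position 4 ('e'): window [4,4] length 1
  Position 5 ('b'): window [4,5] length 2
  Position 6 ('h'): window [4,6] length 3
  Position 7 ('c'): window [4,7] length 4
  Position 8 ('h'): repeat (last at 6), move window start to 7
  Position 8 ('h'): window [7,8] length 2
  Position 9 ('g'): window [7,9] length 3
  Position 10 ('h'): repeat (last at 8), move window start to 9
  Position 10 ('h'): window [9,10] length 2
  Position 11 ('c'): window [9,11] length 3
Longest substring with no repeats: "hage" with length 4

4


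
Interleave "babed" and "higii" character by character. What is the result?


Interleaving "babed" and "higii":
  Position 0: 'b' from first, 'h' from second => "bh"
  Position 1: 'a' from first, 'i' from second => "ai"
  Position 2: 'b' from first, 'g' from second => "bg"
  Position 3: 'e' from first, 'i' from second => "ei"
  Position 4: 'd' from first, 'i' from second => "di"
Result: bhaibgeidi

bhaibgeidi


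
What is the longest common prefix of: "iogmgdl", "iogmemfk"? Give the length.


Words: iogmgdl, iogmemfk
  Position 0: all 'i' => match
  Position 1: all 'o' => match
  Position 2: all 'g' => match
  Position 3: all 'm' => match
  Position 4: ('g', 'e') => mismatch, stop
LCP = "iogm" (length 4)

4


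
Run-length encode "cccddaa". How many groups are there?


Input: cccddaa
Scanning for consecutive runs:
  Group 1: 'c' x 3 (positions 0-2)
  Group 2: 'd' x 2 (positions 3-4)
  Group 3: 'a' x 2 (positions 5-6)
Total groups: 3

3


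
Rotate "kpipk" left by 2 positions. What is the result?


Input: "kpipk", rotate left by 2
First 2 characters: "kp"
Remaining characters: "ipk"
Concatenate remaining + first: "ipk" + "kp" = "ipkkp"

ipkkp


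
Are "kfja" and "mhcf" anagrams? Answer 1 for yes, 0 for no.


Strings: "kfja", "mhcf"
Sorted first:  afjk
Sorted second: cfhm
Differ at position 0: 'a' vs 'c' => not anagrams

0


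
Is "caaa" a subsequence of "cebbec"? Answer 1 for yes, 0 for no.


Check if "caaa" is a subsequence of "cebbec"
Greedy scan:
  Position 0 ('c'): matches sub[0] = 'c'
  Position 1 ('e'): no match needed
  Position 2 ('b'): no match needed
  Position 3 ('b'): no match needed
  Position 4 ('e'): no match needed
  Position 5 ('c'): no match needed
Only matched 1/4 characters => not a subsequence

0


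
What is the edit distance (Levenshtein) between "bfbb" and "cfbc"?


Computing edit distance: "bfbb" -> "cfbc"
DP table:
           c    f    b    c
      0    1    2    3    4
  b   1    1    2    2    3
  f   2    2    1    2    3
  b   3    3    2    1    2
  b   4    4    3    2    2
Edit distance = dp[4][4] = 2

2


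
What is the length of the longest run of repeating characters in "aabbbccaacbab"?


Input: "aabbbccaacbab"
Scanning for longest run:
  Position 1 ('a'): continues run of 'a', length=2
  Position 2 ('b'): new char, reset run to 1
  Position 3 ('b'): continues run of 'b', length=2
  Position 4 ('b'): continues run of 'b', length=3
  Position 5 ('c'): new char, reset run to 1
  Position 6 ('c'): continues run of 'c', length=2
  Position 7 ('a'): new char, reset run to 1
  Position 8 ('a'): continues run of 'a', length=2
  Position 9 ('c'): new char, reset run to 1
  Position 10 ('b'): new char, reset run to 1
  Position 11 ('a'): new char, reset run to 1
  Position 12 ('b'): new char, reset run to 1
Longest run: 'b' with length 3

3


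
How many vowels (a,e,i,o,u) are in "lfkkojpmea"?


Input: lfkkojpmea
Checking each character:
  'l' at position 0: consonant
  'f' at position 1: consonant
  'k' at position 2: consonant
  'k' at position 3: consonant
  'o' at position 4: vowel (running total: 1)
  'j' at position 5: consonant
  'p' at position 6: consonant
  'm' at position 7: consonant
  'e' at position 8: vowel (running total: 2)
  'a' at position 9: vowel (running total: 3)
Total vowels: 3

3


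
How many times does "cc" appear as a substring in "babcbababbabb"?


Searching for "cc" in "babcbababbabb"
Scanning each position:
  Position 0: "ba" => no
  Position 1: "ab" => no
  Position 2: "bc" => no
  Position 3: "cb" => no
  Position 4: "ba" => no
  Position 5: "ab" => no
  Position 6: "ba" => no
  Position 7: "ab" => no
  Position 8: "bb" => no
  Position 9: "ba" => no
  Position 10: "ab" => no
  Position 11: "bb" => no
Total occurrences: 0

0


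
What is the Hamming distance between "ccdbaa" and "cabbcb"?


Comparing "ccdbaa" and "cabbcb" position by position:
  Position 0: 'c' vs 'c' => same
  Position 1: 'c' vs 'a' => differ
  Position 2: 'd' vs 'b' => differ
  Position 3: 'b' vs 'b' => same
  Position 4: 'a' vs 'c' => differ
  Position 5: 'a' vs 'b' => differ
Total differences (Hamming distance): 4

4


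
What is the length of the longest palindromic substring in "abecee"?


Input: "abecee"
Checking substrings for palindromes:
  [2:5] "ece" (len 3) => palindrome
  [4:6] "ee" (len 2) => palindrome
Longest palindromic substring: "ece" with length 3

3


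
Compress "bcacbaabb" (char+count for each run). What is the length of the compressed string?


Input: bcacbaabb
Runs:
  'b' x 1 => "b1"
  'c' x 1 => "c1"
  'a' x 1 => "a1"
  'c' x 1 => "c1"
  'b' x 1 => "b1"
  'a' x 2 => "a2"
  'b' x 2 => "b2"
Compressed: "b1c1a1c1b1a2b2"
Compressed length: 14

14


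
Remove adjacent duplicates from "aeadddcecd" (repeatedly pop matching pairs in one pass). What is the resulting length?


Input: aeadddcecd
Stack-based adjacent duplicate removal:
  Read 'a': push. Stack: a
  Read 'e': push. Stack: ae
  Read 'a': push. Stack: aea
  Read 'd': push. Stack: aead
  Read 'd': matches stack top 'd' => pop. Stack: aea
  Read 'd': push. Stack: aead
  Read 'c': push. Stack: aeadc
  Read 'e': push. Stack: aeadce
  Read 'c': push. Stack: aeadcec
  Read 'd': push. Stack: aeadcecd
Final stack: "aeadcecd" (length 8)

8


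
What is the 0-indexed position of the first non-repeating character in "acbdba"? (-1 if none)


Input: acbdba
Character frequencies:
  'a': 2
  'b': 2
  'c': 1
  'd': 1
Scanning left to right for freq == 1:
  Position 0 ('a'): freq=2, skip
  Position 1 ('c'): unique! => answer = 1

1


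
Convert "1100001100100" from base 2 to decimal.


Input: "1100001100100" in base 2
Positional expansion:
  Digit '1' (value 1) x 2^12 = 4096
  Digit '1' (value 1) x 2^11 = 2048
  Digit '0' (value 0) x 2^10 = 0
  Digit '0' (value 0) x 2^9 = 0
  Digit '0' (value 0) x 2^8 = 0
  Digit '0' (value 0) x 2^7 = 0
  Digit '1' (value 1) x 2^6 = 64
  Digit '1' (value 1) x 2^5 = 32
  Digit '0' (value 0) x 2^4 = 0
  Digit '0' (value 0) x 2^3 = 0
  Digit '1' (value 1) x 2^2 = 4
  Digit '0' (value 0) x 2^1 = 0
  Digit '0' (value 0) x 2^0 = 0
Sum = 6244

6244


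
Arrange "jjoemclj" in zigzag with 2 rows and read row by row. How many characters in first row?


Zigzag "jjoemclj" into 2 rows:
Placing characters:
  'j' => row 0
  'j' => row 1
  'o' => row 0
  'e' => row 1
  'm' => row 0
  'c' => row 1
  'l' => row 0
  'j' => row 1
Rows:
  Row 0: "joml"
  Row 1: "jecj"
First row length: 4

4


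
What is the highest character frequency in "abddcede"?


Input: abddcede
Character counts:
  'a': 1
  'b': 1
  'c': 1
  'd': 3
  'e': 2
Maximum frequency: 3

3


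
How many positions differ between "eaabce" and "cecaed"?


Comparing "eaabce" and "cecaed" position by position:
  Position 0: 'e' vs 'c' => DIFFER
  Position 1: 'a' vs 'e' => DIFFER
  Position 2: 'a' vs 'c' => DIFFER
  Position 3: 'b' vs 'a' => DIFFER
  Position 4: 'c' vs 'e' => DIFFER
  Position 5: 'e' vs 'd' => DIFFER
Positions that differ: 6

6


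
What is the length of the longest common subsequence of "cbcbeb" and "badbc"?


LCS of "cbcbeb" and "badbc"
DP table:
           b    a    d    b    c
      0    0    0    0    0    0
  c   0    0    0    0    0    1
  b   0    1    1    1    1    1
  c   0    1    1    1    1    2
  b   0    1    1    1    2    2
  e   0    1    1    1    2    2
  b   0    1    1    1    2    2
LCS length = dp[6][5] = 2

2


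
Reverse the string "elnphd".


Input: elnphd
Reading characters right to left:
  Position 5: 'd'
  Position 4: 'h'
  Position 3: 'p'
  Position 2: 'n'
  Position 1: 'l'
  Position 0: 'e'
Reversed: dhpnle

dhpnle


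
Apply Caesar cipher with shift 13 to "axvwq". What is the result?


Caesar cipher: shift "axvwq" by 13
  'a' (pos 0) + 13 = pos 13 = 'n'
  'x' (pos 23) + 13 = pos 10 = 'k'
  'v' (pos 21) + 13 = pos 8 = 'i'
  'w' (pos 22) + 13 = pos 9 = 'j'
  'q' (pos 16) + 13 = pos 3 = 'd'
Result: nkijd

nkijd


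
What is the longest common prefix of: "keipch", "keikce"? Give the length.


Words: keipch, keikce
  Position 0: all 'k' => match
  Position 1: all 'e' => match
  Position 2: all 'i' => match
  Position 3: ('p', 'k') => mismatch, stop
LCP = "kei" (length 3)

3


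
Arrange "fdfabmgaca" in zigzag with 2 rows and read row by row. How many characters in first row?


Zigzag "fdfabmgaca" into 2 rows:
Placing characters:
  'f' => row 0
  'd' => row 1
  'f' => row 0
  'a' => row 1
  'b' => row 0
  'm' => row 1
  'g' => row 0
  'a' => row 1
  'c' => row 0
  'a' => row 1
Rows:
  Row 0: "ffbgc"
  Row 1: "damaa"
First row length: 5

5


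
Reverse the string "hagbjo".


Input: hagbjo
Reading characters right to left:
  Position 5: 'o'
  Position 4: 'j'
  Position 3: 'b'
  Position 2: 'g'
  Position 1: 'a'
  Position 0: 'h'
Reversed: ojbgah

ojbgah


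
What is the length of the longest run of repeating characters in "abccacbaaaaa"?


Input: "abccacbaaaaa"
Scanning for longest run:
  Position 1 ('b'): new char, reset run to 1
  Position 2 ('c'): new char, reset run to 1
  Position 3 ('c'): continues run of 'c', length=2
  Position 4 ('a'): new char, reset run to 1
  Position 5 ('c'): new char, reset run to 1
  Position 6 ('b'): new char, reset run to 1
  Position 7 ('a'): new char, reset run to 1
  Position 8 ('a'): continues run of 'a', length=2
  Position 9 ('a'): continues run of 'a', length=3
  Position 10 ('a'): continues run of 'a', length=4
  Position 11 ('a'): continues run of 'a', length=5
Longest run: 'a' with length 5

5


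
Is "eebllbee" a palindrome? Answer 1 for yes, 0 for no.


Input: eebllbee
Reversed: eebllbee
  Compare pos 0 ('e') with pos 7 ('e'): match
  Compare pos 1 ('e') with pos 6 ('e'): match
  Compare pos 2 ('b') with pos 5 ('b'): match
  Compare pos 3 ('l') with pos 4 ('l'): match
Result: palindrome

1


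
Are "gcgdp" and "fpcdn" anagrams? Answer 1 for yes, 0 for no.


Strings: "gcgdp", "fpcdn"
Sorted first:  cdggp
Sorted second: cdfnp
Differ at position 2: 'g' vs 'f' => not anagrams

0


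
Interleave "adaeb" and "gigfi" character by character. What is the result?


Interleaving "adaeb" and "gigfi":
  Position 0: 'a' from first, 'g' from second => "ag"
  Position 1: 'd' from first, 'i' from second => "di"
  Position 2: 'a' from first, 'g' from second => "ag"
  Position 3: 'e' from first, 'f' from second => "ef"
  Position 4: 'b' from first, 'i' from second => "bi"
Result: agdiagefbi

agdiagefbi


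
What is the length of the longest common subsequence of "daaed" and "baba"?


LCS of "daaed" and "baba"
DP table:
           b    a    b    a
      0    0    0    0    0
  d   0    0    0    0    0
  a   0    0    1    1    1
  a   0    0    1    1    2
  e   0    0    1    1    2
  d   0    0    1    1    2
LCS length = dp[5][4] = 2

2


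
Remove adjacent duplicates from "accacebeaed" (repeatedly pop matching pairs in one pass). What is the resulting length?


Input: accacebeaed
Stack-based adjacent duplicate removal:
  Read 'a': push. Stack: a
  Read 'c': push. Stack: ac
  Read 'c': matches stack top 'c' => pop. Stack: a
  Read 'a': matches stack top 'a' => pop. Stack: (empty)
  Read 'c': push. Stack: c
  Read 'e': push. Stack: ce
  Read 'b': push. Stack: ceb
  Read 'e': push. Stack: cebe
  Read 'a': push. Stack: cebea
  Read 'e': push. Stack: cebeae
  Read 'd': push. Stack: cebeaed
Final stack: "cebeaed" (length 7)

7


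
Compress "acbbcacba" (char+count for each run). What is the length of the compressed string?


Input: acbbcacba
Runs:
  'a' x 1 => "a1"
  'c' x 1 => "c1"
  'b' x 2 => "b2"
  'c' x 1 => "c1"
  'a' x 1 => "a1"
  'c' x 1 => "c1"
  'b' x 1 => "b1"
  'a' x 1 => "a1"
Compressed: "a1c1b2c1a1c1b1a1"
Compressed length: 16

16


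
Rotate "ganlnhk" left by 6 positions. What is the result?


Input: "ganlnhk", rotate left by 6
First 6 characters: "ganlnh"
Remaining characters: "k"
Concatenate remaining + first: "k" + "ganlnh" = "kganlnh"

kganlnh


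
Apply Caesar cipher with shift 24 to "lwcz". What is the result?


Caesar cipher: shift "lwcz" by 24
  'l' (pos 11) + 24 = pos 9 = 'j'
  'w' (pos 22) + 24 = pos 20 = 'u'
  'c' (pos 2) + 24 = pos 0 = 'a'
  'z' (pos 25) + 24 = pos 23 = 'x'
Result: juax

juax


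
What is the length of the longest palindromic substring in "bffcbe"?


Input: "bffcbe"
Checking substrings for palindromes:
  [1:3] "ff" (len 2) => palindrome
Longest palindromic substring: "ff" with length 2

2


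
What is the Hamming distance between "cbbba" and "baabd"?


Comparing "cbbba" and "baabd" position by position:
  Position 0: 'c' vs 'b' => differ
  Position 1: 'b' vs 'a' => differ
  Position 2: 'b' vs 'a' => differ
  Position 3: 'b' vs 'b' => same
  Position 4: 'a' vs 'd' => differ
Total differences (Hamming distance): 4

4


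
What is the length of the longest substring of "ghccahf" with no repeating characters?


Input: "ghccahf"
Sliding window (track last position of each char):
  Position 0 ('g'): window [0,0] length 1 -- new best
  Position 1 ('h'): window [0,1] length 2 -- new best
  Position 2 ('c'): window [0,2] length 3 -- new best
  Position 3 ('c'): repeat (last at 2), move window start to 3
  Position 3 ('c'): window [3,3] length 1
  Position 4 ('a'): window [3,4] length 2
  Position 5 ('h'): window [3,5] length 3
  Position 6 ('f'): window [3,6] length 4 -- new best
Longest substring with no repeats: "cahf" with length 4

4


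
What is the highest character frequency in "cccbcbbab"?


Input: cccbcbbab
Character counts:
  'a': 1
  'b': 4
  'c': 4
Maximum frequency: 4

4


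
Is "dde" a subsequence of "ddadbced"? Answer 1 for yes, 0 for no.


Check if "dde" is a subsequence of "ddadbced"
Greedy scan:
  Position 0 ('d'): matches sub[0] = 'd'
  Position 1 ('d'): matches sub[1] = 'd'
  Position 2 ('a'): no match needed
  Position 3 ('d'): no match needed
  Position 4 ('b'): no match needed
  Position 5 ('c'): no match needed
  Position 6 ('e'): matches sub[2] = 'e'
  Position 7 ('d'): no match needed
All 3 characters matched => is a subsequence

1


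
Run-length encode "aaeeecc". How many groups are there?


Input: aaeeecc
Scanning for consecutive runs:
  Group 1: 'a' x 2 (positions 0-1)
  Group 2: 'e' x 3 (positions 2-4)
  Group 3: 'c' x 2 (positions 5-6)
Total groups: 3

3


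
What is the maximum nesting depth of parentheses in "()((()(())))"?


Input: "()((()(())))"
Tracking depth:
  Position 0 '(': depth becomes 1
  Position 1 ')': depth becomes 0
  Position 2 '(': depth becomes 1
  Position 3 '(': depth becomes 2
  Position 4 '(': depth becomes 3
  Position 5 ')': depth becomes 2
  Position 6 '(': depth becomes 3
  Position 7 '(': depth becomes 4
  Position 8 ')': depth becomes 3
  Position 9 ')': depth becomes 2
  Position 10 ')': depth becomes 1
  Position 11 ')': depth becomes 0
Maximum depth reached: 4

4
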